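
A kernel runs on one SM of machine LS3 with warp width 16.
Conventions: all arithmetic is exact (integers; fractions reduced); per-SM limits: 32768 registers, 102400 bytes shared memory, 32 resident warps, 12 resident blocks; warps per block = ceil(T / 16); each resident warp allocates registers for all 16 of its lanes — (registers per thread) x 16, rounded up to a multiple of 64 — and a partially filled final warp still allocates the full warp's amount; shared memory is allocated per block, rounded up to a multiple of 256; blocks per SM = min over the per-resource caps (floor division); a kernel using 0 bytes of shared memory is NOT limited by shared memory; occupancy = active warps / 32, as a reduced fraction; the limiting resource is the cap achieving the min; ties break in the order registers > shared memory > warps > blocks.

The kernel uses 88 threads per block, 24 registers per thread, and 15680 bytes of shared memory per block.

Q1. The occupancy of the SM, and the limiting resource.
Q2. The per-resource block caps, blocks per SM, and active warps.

Answer: occupancy 15/16, limited by warps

registers: 14 blocks
shared memory: 6 blocks
warps: 5 blocks
blocks: 12 blocks

Answer: 5 blocks, 30 active warps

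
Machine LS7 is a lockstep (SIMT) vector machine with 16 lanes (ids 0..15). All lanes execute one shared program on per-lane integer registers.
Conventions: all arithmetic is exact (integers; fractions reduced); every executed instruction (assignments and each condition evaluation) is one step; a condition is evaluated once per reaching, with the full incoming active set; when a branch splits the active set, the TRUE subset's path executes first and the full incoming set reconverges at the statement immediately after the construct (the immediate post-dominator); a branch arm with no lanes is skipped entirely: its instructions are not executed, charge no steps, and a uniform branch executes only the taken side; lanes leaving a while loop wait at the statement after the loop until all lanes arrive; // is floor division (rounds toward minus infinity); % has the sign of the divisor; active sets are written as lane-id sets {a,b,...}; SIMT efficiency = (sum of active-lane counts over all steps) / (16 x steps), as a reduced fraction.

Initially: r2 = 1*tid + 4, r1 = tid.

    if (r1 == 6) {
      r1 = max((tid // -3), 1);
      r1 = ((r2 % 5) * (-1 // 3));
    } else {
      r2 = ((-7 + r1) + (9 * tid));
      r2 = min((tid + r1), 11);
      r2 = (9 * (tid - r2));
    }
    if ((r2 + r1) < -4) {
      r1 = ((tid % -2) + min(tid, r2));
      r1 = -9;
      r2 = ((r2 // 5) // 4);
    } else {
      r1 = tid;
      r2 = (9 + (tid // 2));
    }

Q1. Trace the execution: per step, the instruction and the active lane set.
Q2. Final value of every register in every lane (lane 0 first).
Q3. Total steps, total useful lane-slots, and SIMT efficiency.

step 0: eval (r1 == 6)               {0,1,2,3,4,5,6,7,8,9,10,11,12,13,14,15}
step 1: r1 <- max((tid // -3), 1)    {6}
step 2: r1 <- ((r2 % 5) * (-1 // 3)) {6}
step 3: r2 <- ((-7 + r1) + (9 * tid)) {0,1,2,3,4,5,7,8,9,10,11,12,13,14,15}
step 4: r2 <- min((tid + r1), 11)    {0,1,2,3,4,5,7,8,9,10,11,12,13,14,15}
step 5: r2 <- (9 * (tid - r2))       {0,1,2,3,4,5,7,8,9,10,11,12,13,14,15}
step 6: eval ((r2 + r1) < -4)        {0,1,2,3,4,5,6,7,8,9,10,11,12,13,14,15}
step 7: r1 <- ((tid % -2) + min(tid, r2)) {1,2,3,4,5,7,8,9}
step 8: r1 <- -9                     {1,2,3,4,5,7,8,9}
step 9: r2 <- ((r2 // 5) // 4)       {1,2,3,4,5,7,8,9}
step 10: r1 <- tid                    {0,6,10,11,12,13,14,15}
step 11: r2 <- (9 + (tid // 2))       {0,6,10,11,12,13,14,15}

Answer: 12 steps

r2: 9,-1,-1,-2,-2,-3,12,-2,-2,-1,14,14,15,15,16,16
r1: 0,-9,-9,-9,-9,-9,6,-9,-9,-9,10,11,12,13,14,15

steps = 12; useful = 119; efficiency = 119/192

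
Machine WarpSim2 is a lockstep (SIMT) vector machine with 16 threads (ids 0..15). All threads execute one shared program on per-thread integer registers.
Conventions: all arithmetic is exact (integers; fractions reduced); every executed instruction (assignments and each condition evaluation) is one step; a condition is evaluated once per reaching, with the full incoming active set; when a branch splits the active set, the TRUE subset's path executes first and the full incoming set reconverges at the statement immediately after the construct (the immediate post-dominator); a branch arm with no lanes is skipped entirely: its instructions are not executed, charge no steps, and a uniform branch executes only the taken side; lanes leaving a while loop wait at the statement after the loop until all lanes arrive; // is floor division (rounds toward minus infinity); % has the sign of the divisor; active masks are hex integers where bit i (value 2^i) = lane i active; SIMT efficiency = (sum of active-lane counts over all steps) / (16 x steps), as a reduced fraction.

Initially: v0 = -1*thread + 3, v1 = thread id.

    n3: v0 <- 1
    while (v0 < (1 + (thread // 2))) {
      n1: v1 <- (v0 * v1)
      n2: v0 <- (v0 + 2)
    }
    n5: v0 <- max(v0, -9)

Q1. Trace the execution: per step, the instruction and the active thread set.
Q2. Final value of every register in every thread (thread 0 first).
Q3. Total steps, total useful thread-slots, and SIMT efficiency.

step 0: v0 <- 1                      0xffff
step 1: eval (v0 < (1 + (thread // 2))) 0xffff
step 2: v1 <- (v0 * v1)              0xfffc
step 3: v0 <- (v0 + 2)               0xfffc
step 4: eval (v0 < (1 + (thread // 2))) 0xfffc
step 5: v1 <- (v0 * v1)              0xffc0
step 6: v0 <- (v0 + 2)               0xffc0
step 7: eval (v0 < (1 + (thread // 2))) 0xffc0
step 8: v1 <- (v0 * v1)              0xfc00
step 9: v0 <- (v0 + 2)               0xfc00
step 10: eval (v0 < (1 + (thread // 2))) 0xfc00
step 11: v1 <- (v0 * v1)              0xc000
step 12: v0 <- (v0 + 2)               0xc000
step 13: eval (v0 < (1 + (thread // 2))) 0xc000
step 14: v0 <- max(v0, -9)            0xffff

Answer: 15 steps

v0: 1,1,3,3,3,3,5,5,5,5,7,7,7,7,9,9
v1: 0,1,2,3,4,5,18,21,24,27,150,165,180,195,1470,1575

steps = 15; useful = 144; efficiency = 144/240 = 3/5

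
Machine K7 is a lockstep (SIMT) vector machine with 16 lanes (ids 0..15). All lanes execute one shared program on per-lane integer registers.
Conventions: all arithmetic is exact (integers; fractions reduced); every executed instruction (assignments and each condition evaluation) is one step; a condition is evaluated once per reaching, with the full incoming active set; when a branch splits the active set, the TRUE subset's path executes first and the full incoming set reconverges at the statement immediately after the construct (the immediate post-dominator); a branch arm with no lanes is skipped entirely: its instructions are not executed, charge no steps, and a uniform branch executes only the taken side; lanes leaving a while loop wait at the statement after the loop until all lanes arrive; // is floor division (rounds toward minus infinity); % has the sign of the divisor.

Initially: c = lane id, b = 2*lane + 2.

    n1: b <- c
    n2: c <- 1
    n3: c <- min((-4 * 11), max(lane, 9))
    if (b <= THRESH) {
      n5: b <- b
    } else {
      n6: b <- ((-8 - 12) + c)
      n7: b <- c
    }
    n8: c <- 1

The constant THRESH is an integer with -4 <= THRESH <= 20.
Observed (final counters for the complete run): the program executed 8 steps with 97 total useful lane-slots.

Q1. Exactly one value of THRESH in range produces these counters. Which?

Answer: THRESH = 14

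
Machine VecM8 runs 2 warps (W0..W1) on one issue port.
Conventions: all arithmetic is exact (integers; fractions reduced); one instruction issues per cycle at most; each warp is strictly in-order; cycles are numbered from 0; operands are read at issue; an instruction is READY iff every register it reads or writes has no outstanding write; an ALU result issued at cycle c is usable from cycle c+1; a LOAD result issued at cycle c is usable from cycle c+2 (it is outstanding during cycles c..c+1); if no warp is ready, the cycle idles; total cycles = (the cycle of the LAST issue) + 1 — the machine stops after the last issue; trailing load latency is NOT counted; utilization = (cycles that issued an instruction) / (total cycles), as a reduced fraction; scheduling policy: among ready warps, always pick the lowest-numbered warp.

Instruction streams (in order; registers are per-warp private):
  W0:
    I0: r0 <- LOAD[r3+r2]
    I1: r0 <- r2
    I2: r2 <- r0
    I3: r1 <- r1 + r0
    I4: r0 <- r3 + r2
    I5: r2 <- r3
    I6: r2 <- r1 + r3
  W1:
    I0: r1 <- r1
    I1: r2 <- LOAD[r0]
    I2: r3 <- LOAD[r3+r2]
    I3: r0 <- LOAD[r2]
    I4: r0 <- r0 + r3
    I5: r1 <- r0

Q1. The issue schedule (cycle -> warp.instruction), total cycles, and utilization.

cycle 0: W0.I0
cycle 1: W1.I0
cycle 2: W0.I1
cycle 3: W0.I2
cycle 4: W0.I3
cycle 5: W0.I4
cycle 6: W0.I5
cycle 7: W0.I6
cycle 8: W1.I1
cycle 9: idle
cycle 10: W1.I2
cycle 11: W1.I3
cycle 12: idle
cycle 13: W1.I4
cycle 14: W1.I5

Answer: 15 cycles, utilization 13/15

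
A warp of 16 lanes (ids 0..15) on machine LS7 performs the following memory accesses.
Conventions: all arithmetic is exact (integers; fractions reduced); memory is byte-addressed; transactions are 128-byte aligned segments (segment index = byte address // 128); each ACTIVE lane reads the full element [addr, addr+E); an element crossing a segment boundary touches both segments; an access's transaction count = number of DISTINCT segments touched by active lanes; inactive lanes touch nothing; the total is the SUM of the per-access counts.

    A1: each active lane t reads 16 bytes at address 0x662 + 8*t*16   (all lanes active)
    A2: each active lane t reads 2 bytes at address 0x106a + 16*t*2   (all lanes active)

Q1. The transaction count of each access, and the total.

A1: 16 transactions
A2: 5 transactions

Answer: 16,5; total 21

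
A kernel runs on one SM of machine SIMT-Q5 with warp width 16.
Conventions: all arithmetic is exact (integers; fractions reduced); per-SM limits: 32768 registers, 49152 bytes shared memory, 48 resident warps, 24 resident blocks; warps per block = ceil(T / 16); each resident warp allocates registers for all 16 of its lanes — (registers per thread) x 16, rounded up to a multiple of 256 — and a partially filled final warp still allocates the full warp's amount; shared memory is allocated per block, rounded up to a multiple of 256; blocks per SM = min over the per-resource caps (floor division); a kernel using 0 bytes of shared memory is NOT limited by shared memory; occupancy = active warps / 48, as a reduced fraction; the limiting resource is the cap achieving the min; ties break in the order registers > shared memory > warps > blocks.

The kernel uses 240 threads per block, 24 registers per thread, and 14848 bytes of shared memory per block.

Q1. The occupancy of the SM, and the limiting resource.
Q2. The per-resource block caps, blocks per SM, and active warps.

Answer: occupancy 15/16, limited by shared memory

registers: 4 blocks
shared memory: 3 blocks
warps: 3 blocks
blocks: 24 blocks

Answer: 3 blocks, 45 active warps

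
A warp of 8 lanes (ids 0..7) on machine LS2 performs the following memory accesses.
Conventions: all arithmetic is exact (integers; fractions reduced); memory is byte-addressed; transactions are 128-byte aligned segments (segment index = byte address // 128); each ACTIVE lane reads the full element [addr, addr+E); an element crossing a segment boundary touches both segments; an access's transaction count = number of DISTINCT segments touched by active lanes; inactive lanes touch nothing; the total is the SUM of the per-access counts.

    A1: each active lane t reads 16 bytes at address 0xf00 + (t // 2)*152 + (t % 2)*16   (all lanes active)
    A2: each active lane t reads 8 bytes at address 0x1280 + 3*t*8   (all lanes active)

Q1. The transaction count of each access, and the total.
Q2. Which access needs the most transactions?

A1: 4 transactions
A2: 2 transactions

Answer: 4,2; total 6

Answer: A1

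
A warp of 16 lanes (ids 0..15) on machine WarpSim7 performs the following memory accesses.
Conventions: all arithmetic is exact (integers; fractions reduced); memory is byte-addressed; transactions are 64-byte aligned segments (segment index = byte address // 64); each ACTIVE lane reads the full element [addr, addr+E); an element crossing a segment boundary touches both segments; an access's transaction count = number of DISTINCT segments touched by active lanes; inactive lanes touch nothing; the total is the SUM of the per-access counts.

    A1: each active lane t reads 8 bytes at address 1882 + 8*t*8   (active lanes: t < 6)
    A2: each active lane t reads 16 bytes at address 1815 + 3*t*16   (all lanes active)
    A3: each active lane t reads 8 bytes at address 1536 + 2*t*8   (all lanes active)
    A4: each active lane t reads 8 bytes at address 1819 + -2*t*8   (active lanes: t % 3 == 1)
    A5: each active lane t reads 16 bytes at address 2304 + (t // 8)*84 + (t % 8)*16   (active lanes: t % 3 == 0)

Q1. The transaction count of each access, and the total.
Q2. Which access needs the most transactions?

A1: 6 transactions
A2: 12 transactions
A3: 4 transactions
A4: 4 transactions
A5: 4 transactions

Answer: 6,12,4,4,4; total 30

Answer: A2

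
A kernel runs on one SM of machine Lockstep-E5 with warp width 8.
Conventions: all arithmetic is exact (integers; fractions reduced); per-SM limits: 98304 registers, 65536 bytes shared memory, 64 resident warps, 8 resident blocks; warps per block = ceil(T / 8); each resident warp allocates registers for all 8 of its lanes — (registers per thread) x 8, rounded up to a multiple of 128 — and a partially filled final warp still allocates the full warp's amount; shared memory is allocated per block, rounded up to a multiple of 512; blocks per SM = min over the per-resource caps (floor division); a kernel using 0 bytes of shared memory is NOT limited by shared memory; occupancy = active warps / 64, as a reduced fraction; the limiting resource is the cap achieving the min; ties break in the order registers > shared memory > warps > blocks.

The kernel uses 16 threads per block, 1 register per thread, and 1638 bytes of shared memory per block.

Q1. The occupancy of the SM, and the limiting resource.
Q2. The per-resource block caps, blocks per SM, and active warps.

Answer: occupancy 1/4, limited by blocks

registers: 384 blocks
shared memory: 32 blocks
warps: 32 blocks
blocks: 8 blocks

Answer: 8 blocks, 16 active warps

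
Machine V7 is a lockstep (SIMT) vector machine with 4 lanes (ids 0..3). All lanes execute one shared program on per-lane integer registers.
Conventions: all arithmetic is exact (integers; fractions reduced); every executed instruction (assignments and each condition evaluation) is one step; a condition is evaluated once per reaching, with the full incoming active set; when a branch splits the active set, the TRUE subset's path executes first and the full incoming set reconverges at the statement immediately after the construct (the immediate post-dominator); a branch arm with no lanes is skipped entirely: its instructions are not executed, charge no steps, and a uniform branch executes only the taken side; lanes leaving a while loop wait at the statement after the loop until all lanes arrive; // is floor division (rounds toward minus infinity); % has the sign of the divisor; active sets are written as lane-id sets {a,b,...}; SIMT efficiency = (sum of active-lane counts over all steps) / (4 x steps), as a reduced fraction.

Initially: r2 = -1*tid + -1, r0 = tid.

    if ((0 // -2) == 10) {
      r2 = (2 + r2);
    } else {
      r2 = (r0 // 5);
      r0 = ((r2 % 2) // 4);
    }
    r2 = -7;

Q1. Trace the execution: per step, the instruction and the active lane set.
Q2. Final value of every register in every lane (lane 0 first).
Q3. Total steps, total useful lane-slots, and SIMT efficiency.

step 0: eval ((0 // -2) == 10)       {0,1,2,3}
step 1: r2 <- (r0 // 5)              {0,1,2,3}
step 2: r0 <- ((r2 % 2) // 4)        {0,1,2,3}
step 3: r2 <- -7                     {0,1,2,3}

Answer: 4 steps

r2: -7,-7,-7,-7
r0: 0,0,0,0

steps = 4; useful = 16; efficiency = 16/16 = 1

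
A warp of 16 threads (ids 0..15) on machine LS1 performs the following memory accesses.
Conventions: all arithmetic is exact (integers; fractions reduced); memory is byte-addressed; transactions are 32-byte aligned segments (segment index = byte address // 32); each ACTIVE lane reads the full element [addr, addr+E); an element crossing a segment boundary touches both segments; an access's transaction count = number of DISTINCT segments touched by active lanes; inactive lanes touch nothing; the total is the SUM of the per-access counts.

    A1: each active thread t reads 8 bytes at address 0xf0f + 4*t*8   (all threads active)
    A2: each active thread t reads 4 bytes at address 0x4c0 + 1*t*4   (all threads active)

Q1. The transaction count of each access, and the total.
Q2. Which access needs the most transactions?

A1: 16 transactions
A2: 2 transactions

Answer: 16,2; total 18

Answer: A1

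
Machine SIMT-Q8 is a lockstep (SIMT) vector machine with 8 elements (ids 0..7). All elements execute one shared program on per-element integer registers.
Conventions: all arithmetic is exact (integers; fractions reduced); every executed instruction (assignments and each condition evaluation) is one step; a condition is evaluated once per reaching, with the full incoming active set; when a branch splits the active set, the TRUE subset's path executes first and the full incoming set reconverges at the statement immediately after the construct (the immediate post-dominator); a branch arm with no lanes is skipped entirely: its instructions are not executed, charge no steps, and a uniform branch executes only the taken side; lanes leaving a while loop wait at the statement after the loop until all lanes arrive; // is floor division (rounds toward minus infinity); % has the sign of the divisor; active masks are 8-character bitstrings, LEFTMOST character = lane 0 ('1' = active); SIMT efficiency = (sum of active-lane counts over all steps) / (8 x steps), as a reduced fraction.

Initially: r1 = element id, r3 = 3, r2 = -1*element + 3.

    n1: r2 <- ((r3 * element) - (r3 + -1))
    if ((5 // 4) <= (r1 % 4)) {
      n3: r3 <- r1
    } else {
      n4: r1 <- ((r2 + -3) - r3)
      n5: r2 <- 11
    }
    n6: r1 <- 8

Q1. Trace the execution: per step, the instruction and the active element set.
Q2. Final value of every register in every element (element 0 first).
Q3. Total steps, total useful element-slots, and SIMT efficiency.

step 0: r2 <- ((r3 * element) - (r3 + -1)) 11111111
step 1: eval ((5 // 4) <= (r1 % 4))  11111111
step 2: r3 <- r1                     01110111
step 3: r1 <- ((r2 + -3) - r3)       10001000
step 4: r2 <- 11                     10001000
step 5: r1 <- 8                      11111111

Answer: 6 steps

r1: 8,8,8,8,8,8,8,8
r3: 3,1,2,3,3,5,6,7
r2: 11,1,4,7,11,13,16,19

steps = 6; useful = 34; efficiency = 34/48 = 17/24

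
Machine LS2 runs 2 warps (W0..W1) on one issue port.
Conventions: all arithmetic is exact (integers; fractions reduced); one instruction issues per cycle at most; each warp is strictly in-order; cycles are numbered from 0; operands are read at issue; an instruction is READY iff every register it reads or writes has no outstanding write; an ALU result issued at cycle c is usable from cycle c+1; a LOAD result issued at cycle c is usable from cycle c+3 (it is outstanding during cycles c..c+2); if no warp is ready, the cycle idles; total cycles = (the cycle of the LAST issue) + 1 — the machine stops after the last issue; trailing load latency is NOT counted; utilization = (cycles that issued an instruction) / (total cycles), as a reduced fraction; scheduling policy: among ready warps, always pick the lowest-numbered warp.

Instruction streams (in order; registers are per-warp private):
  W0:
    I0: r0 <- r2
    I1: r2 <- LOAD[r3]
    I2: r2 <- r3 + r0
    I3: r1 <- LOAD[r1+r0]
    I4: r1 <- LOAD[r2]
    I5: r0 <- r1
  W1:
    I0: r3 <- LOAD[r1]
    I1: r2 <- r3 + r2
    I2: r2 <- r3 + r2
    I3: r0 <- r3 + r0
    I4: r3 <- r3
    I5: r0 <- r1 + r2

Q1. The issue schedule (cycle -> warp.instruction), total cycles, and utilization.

cycle 0: W0.I0
cycle 1: W0.I1
cycle 2: W1.I0
cycle 3: idle
cycle 4: W0.I2
cycle 5: W0.I3
cycle 6: W1.I1
cycle 7: W1.I2
cycle 8: W0.I4
cycle 9: W1.I3
cycle 10: W1.I4
cycle 11: W0.I5
cycle 12: W1.I5

Answer: 13 cycles, utilization 12/13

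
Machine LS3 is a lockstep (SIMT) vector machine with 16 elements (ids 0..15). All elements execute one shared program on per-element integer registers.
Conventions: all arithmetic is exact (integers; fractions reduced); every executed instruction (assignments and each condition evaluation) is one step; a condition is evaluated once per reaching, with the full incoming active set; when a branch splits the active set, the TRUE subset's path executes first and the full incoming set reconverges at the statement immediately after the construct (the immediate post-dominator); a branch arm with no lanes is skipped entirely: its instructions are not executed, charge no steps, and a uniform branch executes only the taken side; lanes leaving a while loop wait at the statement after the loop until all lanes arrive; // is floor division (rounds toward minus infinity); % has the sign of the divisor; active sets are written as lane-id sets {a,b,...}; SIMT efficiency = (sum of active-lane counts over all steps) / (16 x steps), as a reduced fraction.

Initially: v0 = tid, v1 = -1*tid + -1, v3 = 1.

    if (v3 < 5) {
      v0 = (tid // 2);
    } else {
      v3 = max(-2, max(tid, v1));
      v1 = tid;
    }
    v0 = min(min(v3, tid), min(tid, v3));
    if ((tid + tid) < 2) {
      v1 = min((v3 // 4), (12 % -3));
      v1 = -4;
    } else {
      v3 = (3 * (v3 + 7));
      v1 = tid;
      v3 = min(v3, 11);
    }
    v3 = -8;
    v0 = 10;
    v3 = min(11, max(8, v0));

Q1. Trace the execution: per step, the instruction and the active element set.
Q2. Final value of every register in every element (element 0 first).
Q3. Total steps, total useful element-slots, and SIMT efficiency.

step 0: eval (v3 < 5)                {0,1,2,3,4,5,6,7,8,9,10,11,12,13,14,15}
step 1: v0 <- (tid // 2)             {0,1,2,3,4,5,6,7,8,9,10,11,12,13,14,15}
step 2: v0 <- min(min(v3, tid), min(tid, v3)) {0,1,2,3,4,5,6,7,8,9,10,11,12,13,14,15}
step 3: eval ((tid + tid) < 2)       {0,1,2,3,4,5,6,7,8,9,10,11,12,13,14,15}
step 4: v1 <- min((v3 // 4), (12 % -3)) {0}
step 5: v1 <- -4                     {0}
step 6: v3 <- (3 * (v3 + 7))         {1,2,3,4,5,6,7,8,9,10,11,12,13,14,15}
step 7: v1 <- tid                    {1,2,3,4,5,6,7,8,9,10,11,12,13,14,15}
step 8: v3 <- min(v3, 11)            {1,2,3,4,5,6,7,8,9,10,11,12,13,14,15}
step 9: v3 <- -8                     {0,1,2,3,4,5,6,7,8,9,10,11,12,13,14,15}
step 10: v0 <- 10                     {0,1,2,3,4,5,6,7,8,9,10,11,12,13,14,15}
step 11: v3 <- min(11, max(8, v0))    {0,1,2,3,4,5,6,7,8,9,10,11,12,13,14,15}

Answer: 12 steps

v0: 10,10,10,10,10,10,10,10,10,10,10,10,10,10,10,10
v1: -4,1,2,3,4,5,6,7,8,9,10,11,12,13,14,15
v3: 10,10,10,10,10,10,10,10,10,10,10,10,10,10,10,10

steps = 12; useful = 159; efficiency = 159/192 = 53/64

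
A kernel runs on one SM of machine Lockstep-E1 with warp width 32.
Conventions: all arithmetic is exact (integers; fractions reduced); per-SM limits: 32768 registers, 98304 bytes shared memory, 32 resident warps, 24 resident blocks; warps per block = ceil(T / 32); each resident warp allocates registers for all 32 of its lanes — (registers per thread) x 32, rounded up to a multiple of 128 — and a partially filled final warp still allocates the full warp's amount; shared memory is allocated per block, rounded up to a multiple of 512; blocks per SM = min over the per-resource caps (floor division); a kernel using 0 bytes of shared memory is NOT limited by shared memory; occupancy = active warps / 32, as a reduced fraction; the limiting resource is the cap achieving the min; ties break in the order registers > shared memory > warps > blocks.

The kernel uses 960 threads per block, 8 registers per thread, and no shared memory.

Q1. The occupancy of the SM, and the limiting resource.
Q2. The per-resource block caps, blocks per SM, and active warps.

Answer: occupancy 15/16, limited by warps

registers: 4 blocks
shared memory: no limit (kernel uses none)
warps: 1 block
blocks: 24 blocks

Answer: 1 block, 30 active warps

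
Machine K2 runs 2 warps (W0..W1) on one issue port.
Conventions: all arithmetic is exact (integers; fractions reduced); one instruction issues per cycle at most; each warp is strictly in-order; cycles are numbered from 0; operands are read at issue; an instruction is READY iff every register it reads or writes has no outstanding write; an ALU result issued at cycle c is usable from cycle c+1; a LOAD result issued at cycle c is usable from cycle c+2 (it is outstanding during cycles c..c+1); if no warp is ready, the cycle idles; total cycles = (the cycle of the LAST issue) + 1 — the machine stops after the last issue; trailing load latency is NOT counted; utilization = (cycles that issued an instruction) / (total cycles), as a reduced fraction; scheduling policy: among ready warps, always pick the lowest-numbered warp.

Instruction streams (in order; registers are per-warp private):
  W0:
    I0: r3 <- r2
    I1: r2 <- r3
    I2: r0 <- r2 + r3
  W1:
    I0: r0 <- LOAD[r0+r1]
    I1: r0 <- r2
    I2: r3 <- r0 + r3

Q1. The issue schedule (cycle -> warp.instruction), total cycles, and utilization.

cycle 0: W0.I0
cycle 1: W0.I1
cycle 2: W0.I2
cycle 3: W1.I0
cycle 4: idle
cycle 5: W1.I1
cycle 6: W1.I2

Answer: 7 cycles, utilization 6/7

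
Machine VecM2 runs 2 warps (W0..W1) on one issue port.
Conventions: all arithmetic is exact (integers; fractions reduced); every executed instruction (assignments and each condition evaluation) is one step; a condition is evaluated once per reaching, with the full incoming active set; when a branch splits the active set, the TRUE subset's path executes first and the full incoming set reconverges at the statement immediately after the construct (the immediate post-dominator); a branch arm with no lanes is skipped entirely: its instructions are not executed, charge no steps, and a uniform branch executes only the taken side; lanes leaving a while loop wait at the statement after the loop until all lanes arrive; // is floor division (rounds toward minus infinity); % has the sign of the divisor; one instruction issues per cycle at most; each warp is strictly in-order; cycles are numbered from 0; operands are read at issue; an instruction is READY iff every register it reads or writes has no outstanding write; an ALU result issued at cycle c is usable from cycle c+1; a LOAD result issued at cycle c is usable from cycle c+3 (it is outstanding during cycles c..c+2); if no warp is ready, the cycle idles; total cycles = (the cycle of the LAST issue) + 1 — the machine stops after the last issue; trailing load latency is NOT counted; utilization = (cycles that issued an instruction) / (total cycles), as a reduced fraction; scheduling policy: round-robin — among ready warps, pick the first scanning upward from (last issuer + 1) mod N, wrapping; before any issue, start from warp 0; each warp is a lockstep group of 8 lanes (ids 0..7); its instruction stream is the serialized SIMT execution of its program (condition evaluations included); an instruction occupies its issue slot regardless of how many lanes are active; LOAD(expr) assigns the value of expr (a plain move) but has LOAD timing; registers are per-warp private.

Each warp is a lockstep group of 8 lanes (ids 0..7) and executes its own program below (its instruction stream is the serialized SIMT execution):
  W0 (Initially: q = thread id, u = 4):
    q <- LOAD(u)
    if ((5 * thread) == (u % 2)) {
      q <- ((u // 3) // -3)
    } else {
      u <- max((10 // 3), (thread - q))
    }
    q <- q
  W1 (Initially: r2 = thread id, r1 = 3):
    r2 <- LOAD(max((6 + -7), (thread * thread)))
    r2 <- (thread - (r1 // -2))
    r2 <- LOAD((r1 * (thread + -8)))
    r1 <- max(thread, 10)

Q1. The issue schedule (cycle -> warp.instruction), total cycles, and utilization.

cycle 0: W0.I0
cycle 1: W1.I0
cycle 2: W0.I1
cycle 3: W0.I2
cycle 4: W1.I1
cycle 5: W0.I3
cycle 6: W1.I2
cycle 7: W0.I4
cycle 8: W1.I3

Answer: 9 cycles, utilization 1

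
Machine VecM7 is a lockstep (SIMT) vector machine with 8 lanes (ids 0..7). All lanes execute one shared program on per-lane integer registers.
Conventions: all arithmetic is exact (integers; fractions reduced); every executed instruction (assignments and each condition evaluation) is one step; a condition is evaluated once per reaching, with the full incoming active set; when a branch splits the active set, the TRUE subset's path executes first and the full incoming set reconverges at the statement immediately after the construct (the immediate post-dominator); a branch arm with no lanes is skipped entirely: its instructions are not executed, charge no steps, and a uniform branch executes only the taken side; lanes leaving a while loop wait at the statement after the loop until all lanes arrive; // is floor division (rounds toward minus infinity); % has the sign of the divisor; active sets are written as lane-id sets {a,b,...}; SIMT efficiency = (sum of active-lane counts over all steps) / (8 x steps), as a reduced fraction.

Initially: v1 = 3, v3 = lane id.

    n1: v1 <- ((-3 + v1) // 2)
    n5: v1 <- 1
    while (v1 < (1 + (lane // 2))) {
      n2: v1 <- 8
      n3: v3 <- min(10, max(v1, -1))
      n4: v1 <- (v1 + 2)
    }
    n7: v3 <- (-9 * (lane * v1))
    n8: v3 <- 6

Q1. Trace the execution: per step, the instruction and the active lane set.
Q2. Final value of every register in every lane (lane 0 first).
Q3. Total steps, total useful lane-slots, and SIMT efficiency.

step 0: v1 <- ((-3 + v1) // 2)       {0,1,2,3,4,5,6,7}
step 1: v1 <- 1                      {0,1,2,3,4,5,6,7}
step 2: eval (v1 < (1 + (lane // 2))) {0,1,2,3,4,5,6,7}
step 3: v1 <- 8                      {2,3,4,5,6,7}
step 4: v3 <- min(10, max(v1, -1))   {2,3,4,5,6,7}
step 5: v1 <- (v1 + 2)               {2,3,4,5,6,7}
step 6: eval (v1 < (1 + (lane // 2))) {2,3,4,5,6,7}
step 7: v3 <- (-9 * (lane * v1))     {0,1,2,3,4,5,6,7}
step 8: v3 <- 6                      {0,1,2,3,4,5,6,7}

Answer: 9 steps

v1: 1,1,10,10,10,10,10,10
v3: 6,6,6,6,6,6,6,6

steps = 9; useful = 64; efficiency = 64/72 = 8/9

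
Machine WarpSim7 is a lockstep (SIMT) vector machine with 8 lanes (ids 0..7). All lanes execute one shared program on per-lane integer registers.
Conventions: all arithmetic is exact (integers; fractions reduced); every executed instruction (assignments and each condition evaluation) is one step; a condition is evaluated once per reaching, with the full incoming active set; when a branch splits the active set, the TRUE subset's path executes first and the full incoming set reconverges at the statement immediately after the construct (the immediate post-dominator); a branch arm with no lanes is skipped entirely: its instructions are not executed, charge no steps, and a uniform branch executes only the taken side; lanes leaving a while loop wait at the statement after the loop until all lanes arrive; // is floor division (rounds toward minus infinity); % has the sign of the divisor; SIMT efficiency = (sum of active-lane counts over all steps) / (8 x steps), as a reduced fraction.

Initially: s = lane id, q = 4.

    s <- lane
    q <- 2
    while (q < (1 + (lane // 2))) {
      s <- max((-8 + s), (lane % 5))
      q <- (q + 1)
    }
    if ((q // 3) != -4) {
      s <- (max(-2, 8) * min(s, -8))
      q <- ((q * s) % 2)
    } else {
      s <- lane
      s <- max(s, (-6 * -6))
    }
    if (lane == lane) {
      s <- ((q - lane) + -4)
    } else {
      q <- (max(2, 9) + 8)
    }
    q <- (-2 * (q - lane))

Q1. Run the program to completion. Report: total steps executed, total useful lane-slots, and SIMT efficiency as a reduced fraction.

Answer: 15 steps, 90 useful, 3/4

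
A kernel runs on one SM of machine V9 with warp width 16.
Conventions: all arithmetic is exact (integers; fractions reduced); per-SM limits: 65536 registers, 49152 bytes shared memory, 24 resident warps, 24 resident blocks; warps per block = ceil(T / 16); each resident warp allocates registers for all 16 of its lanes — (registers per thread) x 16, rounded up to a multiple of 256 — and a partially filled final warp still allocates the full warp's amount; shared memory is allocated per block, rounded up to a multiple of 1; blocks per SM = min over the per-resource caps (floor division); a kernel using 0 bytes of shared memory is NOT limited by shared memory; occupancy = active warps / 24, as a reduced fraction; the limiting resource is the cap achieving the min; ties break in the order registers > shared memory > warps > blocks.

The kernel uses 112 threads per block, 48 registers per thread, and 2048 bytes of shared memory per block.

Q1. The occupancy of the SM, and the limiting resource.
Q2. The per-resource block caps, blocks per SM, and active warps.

Answer: occupancy 7/8, limited by warps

registers: 12 blocks
shared memory: 24 blocks
warps: 3 blocks
blocks: 24 blocks

Answer: 3 blocks, 21 active warps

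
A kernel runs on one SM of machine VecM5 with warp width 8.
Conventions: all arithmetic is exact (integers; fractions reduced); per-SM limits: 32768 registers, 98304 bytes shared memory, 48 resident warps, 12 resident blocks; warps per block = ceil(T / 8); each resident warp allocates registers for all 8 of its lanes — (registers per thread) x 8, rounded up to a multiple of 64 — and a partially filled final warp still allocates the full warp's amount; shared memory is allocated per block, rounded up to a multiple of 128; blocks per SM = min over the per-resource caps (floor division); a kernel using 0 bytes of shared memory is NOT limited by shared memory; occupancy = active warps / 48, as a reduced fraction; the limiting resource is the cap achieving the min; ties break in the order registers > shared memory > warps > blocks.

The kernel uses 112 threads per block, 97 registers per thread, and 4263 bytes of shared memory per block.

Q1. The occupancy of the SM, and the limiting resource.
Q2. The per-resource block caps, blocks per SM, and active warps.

Answer: occupancy 7/12, limited by registers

registers: 2 blocks
shared memory: 22 blocks
warps: 3 blocks
blocks: 12 blocks

Answer: 2 blocks, 28 active warps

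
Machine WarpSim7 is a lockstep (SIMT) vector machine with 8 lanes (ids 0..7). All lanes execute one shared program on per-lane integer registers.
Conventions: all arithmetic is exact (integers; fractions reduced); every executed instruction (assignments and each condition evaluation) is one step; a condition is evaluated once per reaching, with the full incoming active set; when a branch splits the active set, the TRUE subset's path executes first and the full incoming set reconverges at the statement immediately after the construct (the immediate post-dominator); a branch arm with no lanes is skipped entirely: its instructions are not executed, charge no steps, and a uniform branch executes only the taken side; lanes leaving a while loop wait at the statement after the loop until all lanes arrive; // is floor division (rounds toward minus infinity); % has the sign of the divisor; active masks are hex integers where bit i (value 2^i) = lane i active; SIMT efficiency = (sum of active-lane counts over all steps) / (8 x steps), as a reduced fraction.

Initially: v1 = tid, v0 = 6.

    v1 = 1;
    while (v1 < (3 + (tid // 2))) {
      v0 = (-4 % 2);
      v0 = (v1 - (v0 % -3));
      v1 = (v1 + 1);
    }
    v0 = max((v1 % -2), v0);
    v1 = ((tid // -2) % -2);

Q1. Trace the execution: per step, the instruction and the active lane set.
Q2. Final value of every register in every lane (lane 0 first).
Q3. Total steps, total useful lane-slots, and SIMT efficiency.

step 0: v1 <- 1                      0xff
step 1: eval (v1 < (3 + (tid // 2))) 0xff
step 2: v0 <- (-4 % 2)               0xff
step 3: v0 <- (v1 - (v0 % -3))       0xff
step 4: v1 <- (v1 + 1)               0xff
step 5: eval (v1 < (3 + (tid // 2))) 0xff
step 6: v0 <- (-4 % 2)               0xff
step 7: v0 <- (v1 - (v0 % -3))       0xff
step 8: v1 <- (v1 + 1)               0xff
step 9: eval (v1 < (3 + (tid // 2))) 0xff
step 10: v0 <- (-4 % 2)               0xfc
step 11: v0 <- (v1 - (v0 % -3))       0xfc
step 12: v1 <- (v1 + 1)               0xfc
step 13: eval (v1 < (3 + (tid // 2))) 0xfc
step 14: v0 <- (-4 % 2)               0xf0
step 15: v0 <- (v1 - (v0 % -3))       0xf0
step 16: v1 <- (v1 + 1)               0xf0
step 17: eval (v1 < (3 + (tid // 2))) 0xf0
step 18: v0 <- (-4 % 2)               0xc0
step 19: v0 <- (v1 - (v0 % -3))       0xc0
step 20: v1 <- (v1 + 1)               0xc0
step 21: eval (v1 < (3 + (tid // 2))) 0xc0
step 22: v0 <- max((v1 % -2), v0)     0xff
step 23: v1 <- ((tid // -2) % -2)     0xff

Answer: 24 steps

v1: 0,-1,-1,0,0,-1,-1,0
v0: 2,2,3,3,4,4,5,5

steps = 24; useful = 144; efficiency = 144/192 = 3/4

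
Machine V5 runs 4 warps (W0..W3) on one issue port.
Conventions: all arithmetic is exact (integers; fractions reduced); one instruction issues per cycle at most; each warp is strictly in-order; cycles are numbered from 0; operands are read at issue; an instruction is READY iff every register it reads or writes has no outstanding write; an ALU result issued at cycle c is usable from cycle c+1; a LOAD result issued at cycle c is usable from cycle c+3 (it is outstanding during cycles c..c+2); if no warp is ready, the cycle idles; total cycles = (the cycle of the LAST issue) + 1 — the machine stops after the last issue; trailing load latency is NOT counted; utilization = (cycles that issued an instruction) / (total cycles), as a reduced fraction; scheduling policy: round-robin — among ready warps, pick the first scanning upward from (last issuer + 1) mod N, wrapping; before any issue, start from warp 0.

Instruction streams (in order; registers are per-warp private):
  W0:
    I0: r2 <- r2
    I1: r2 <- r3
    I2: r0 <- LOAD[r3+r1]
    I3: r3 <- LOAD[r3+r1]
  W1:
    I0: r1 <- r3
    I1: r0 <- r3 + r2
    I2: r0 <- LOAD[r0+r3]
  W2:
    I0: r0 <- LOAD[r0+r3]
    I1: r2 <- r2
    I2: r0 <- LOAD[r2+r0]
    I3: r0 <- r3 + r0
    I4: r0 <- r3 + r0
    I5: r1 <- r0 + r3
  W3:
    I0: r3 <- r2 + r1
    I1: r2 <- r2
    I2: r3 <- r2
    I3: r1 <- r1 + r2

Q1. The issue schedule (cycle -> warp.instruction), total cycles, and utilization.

cycle 0: W0.I0
cycle 1: W1.I0
cycle 2: W2.I0
cycle 3: W3.I0
cycle 4: W0.I1
cycle 5: W1.I1
cycle 6: W2.I1
cycle 7: W3.I1
cycle 8: W0.I2
cycle 9: W1.I2
cycle 10: W2.I2
cycle 11: W3.I2
cycle 12: W0.I3
cycle 13: W2.I3
cycle 14: W3.I3
cycle 15: W2.I4
cycle 16: W2.I5

Answer: 17 cycles, utilization 1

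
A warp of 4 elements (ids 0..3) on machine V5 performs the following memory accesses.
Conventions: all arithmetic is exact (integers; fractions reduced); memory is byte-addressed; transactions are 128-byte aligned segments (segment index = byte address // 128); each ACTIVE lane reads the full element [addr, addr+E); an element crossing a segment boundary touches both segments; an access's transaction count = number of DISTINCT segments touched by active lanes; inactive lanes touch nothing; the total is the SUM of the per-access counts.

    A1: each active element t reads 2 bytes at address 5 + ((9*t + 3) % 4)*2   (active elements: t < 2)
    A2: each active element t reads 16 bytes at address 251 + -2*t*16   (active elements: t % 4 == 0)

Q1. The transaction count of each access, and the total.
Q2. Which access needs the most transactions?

A1: 1 transaction
A2: 2 transactions

Answer: 1,2; total 3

Answer: A2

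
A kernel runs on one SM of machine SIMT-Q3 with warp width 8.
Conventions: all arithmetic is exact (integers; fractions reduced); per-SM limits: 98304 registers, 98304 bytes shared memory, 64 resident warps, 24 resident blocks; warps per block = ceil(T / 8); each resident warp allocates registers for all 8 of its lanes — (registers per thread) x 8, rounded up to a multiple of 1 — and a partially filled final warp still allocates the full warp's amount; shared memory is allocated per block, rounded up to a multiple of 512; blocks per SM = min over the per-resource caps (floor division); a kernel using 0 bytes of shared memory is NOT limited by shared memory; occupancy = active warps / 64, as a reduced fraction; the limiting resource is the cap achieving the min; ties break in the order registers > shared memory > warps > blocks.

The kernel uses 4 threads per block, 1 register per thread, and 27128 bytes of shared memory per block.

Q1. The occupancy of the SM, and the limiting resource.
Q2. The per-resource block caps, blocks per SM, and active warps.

Answer: occupancy 3/64, limited by shared memory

registers: 12288 blocks
shared memory: 3 blocks
warps: 64 blocks
blocks: 24 blocks

Answer: 3 blocks, 3 active warps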